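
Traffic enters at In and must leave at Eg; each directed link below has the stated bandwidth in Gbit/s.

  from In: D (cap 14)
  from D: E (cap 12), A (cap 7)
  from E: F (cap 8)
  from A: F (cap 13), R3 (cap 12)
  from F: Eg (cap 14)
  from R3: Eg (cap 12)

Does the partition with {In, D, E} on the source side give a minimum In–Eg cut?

No — its capacity is 15, but the minimum cut has capacity 14.

Given cut capacity: 7 + 8 = 15.
Augment In→D→E→F→Eg: bottleneck 8, flow now 8.
Augment In→D→A→F→Eg: bottleneck 6, flow now 14.
No augmenting path remains; maximum flow = 14.
In the residual graph, reachable from In: {In}.
Min-cut edges: In→D (14); capacity 14 = 14.
Cut capacity 15 exceeds the max flow 14, so it is not minimum.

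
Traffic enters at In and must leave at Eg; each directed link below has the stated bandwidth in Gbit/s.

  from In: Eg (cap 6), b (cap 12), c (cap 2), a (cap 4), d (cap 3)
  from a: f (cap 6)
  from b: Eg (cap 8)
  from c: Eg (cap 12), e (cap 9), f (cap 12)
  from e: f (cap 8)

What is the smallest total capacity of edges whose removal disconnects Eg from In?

Augment In→Eg: bottleneck 6, flow now 6.
Augment In→b→Eg: bottleneck 8, flow now 14.
Augment In→c→Eg: bottleneck 2, flow now 16.
No augmenting path remains; maximum flow = 16.
By max-flow min-cut, the minimum cut capacity equals the max flow.
In the residual graph, reachable from In: {In, a, b, d, f}.
Min-cut edges: In→c (2), In→Eg (6), b→Eg (8); capacity 2 + 6 + 8 = 16.

16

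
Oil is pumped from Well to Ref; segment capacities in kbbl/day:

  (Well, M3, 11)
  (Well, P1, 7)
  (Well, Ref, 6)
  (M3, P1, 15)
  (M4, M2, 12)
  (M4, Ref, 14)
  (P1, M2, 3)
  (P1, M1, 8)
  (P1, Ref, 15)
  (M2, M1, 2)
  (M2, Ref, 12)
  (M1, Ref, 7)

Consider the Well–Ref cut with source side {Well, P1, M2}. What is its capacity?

54

Edges leaving {Well, P1, M2}: Well→M3 (11), Well→Ref (6), P1→M1 (8), P1→Ref (15), M2→M1 (2), M2→Ref (12).
Cut capacity = 11 + 6 + 8 + 15 + 2 + 12 = 54.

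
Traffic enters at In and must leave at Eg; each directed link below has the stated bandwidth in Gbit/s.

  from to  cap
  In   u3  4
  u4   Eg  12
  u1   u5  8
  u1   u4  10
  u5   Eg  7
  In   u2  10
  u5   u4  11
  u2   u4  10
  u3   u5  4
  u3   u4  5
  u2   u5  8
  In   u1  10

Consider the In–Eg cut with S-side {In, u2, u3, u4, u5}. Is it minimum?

Given cut capacity: 10 + 12 + 7 = 29.
Augment In→u1→u4→Eg: bottleneck 10, flow now 10.
Augment In→u2→u4→Eg: bottleneck 2, flow now 12.
Augment In→u2→u5→Eg: bottleneck 7, flow now 19.
No augmenting path remains; maximum flow = 19.
In the residual graph, reachable from In: {In, u1, u2, u3, u4, u5}.
Min-cut edges: u4→Eg (12), u5→Eg (7); capacity 12 + 7 = 19.
Cut capacity 29 exceeds the max flow 19, so it is not minimum.

No — its capacity is 29, but the minimum cut has capacity 19.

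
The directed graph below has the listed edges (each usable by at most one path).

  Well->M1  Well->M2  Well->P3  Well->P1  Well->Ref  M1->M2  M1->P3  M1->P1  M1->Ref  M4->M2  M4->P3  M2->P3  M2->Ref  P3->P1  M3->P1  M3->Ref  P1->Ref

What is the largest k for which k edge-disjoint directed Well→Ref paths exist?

4

Assign every edge capacity 1; by Menger, the answer equals the max flow.
Path Well→Ref (+1); total 1.
Path Well→M1→Ref (+1); total 2.
Path Well→M2→Ref (+1); total 3.
Path Well→P1→Ref (+1); total 4.
No residual Well→Ref path; max flow = 4.
Certifying cut of size 4: {P1→Ref, Well→M1, Well→M2, Well→Ref}.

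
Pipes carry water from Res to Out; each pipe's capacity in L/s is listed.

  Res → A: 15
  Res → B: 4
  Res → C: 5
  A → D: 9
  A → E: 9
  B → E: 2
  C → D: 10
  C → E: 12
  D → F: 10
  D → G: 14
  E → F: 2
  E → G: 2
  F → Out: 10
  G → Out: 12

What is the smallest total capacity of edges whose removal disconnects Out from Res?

Augment Res→A→D→F→Out: bottleneck 9, flow now 9.
Augment Res→A→E→F→Out: bottleneck 1, flow now 10.
Augment Res→A→E→G→Out: bottleneck 2, flow now 12.
Augment Res→C→D→G→Out: bottleneck 5, flow now 17.
Augment Res→A→E→F→D→G→Out: bottleneck 1, flow now 18. (uses reverse residual edge)
No augmenting path remains; maximum flow = 18.
By max-flow min-cut, the minimum cut capacity equals the max flow.
In the residual graph, reachable from Res: {Res, A, B, E}.
Min-cut edges: Res→C (5), A→D (9), E→F (2), E→G (2); capacity 5 + 9 + 2 + 2 = 18.

18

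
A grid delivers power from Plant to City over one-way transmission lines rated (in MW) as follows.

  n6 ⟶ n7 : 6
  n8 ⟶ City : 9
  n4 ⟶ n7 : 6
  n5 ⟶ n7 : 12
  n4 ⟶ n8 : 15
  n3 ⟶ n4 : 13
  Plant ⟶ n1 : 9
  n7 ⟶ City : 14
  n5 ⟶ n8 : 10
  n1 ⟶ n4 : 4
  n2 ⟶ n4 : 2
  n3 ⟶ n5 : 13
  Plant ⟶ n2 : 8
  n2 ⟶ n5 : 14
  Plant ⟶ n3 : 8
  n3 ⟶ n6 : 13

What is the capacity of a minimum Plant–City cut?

20

Augment Plant→n1→n4→n7→City: bottleneck 4, flow now 4.
Augment Plant→n2→n4→n7→City: bottleneck 2, flow now 6.
Augment Plant→n2→n5→n7→City: bottleneck 6, flow now 12.
Augment Plant→n3→n4→n8→City: bottleneck 8, flow now 20.
No augmenting path remains; maximum flow = 20.
By max-flow min-cut, the minimum cut capacity equals the max flow.
In the residual graph, reachable from Plant: {Plant, n1}.
Min-cut edges: Plant→n2 (8), Plant→n3 (8), n1→n4 (4); capacity 8 + 8 + 4 = 20.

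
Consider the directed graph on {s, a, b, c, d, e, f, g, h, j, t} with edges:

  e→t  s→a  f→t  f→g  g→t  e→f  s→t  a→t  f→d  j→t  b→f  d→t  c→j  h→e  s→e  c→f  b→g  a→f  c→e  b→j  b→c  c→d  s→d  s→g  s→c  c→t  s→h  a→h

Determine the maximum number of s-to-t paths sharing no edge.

7

Assign every edge capacity 1; by Menger, the answer equals the max flow.
Path s→t (+1); total 1.
Path s→a→t (+1); total 2.
Path s→c→t (+1); total 3.
Path s→d→t (+1); total 4.
Path s→e→t (+1); total 5.
Path s→g→t (+1); total 6.
Path s→h→e→f→t (+1); total 7.
No residual s→t path; max flow = 7.
Certifying cut of size 7: {s→a, s→c, s→d, s→e, s→g, s→h, s→t}.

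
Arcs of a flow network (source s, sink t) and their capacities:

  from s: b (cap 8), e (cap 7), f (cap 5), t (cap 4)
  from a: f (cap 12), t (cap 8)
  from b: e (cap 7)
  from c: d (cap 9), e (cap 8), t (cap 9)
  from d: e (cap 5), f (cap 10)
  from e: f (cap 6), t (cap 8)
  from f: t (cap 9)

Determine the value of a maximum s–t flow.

21

Augment s→t: bottleneck 4, flow now 4.
Augment s→e→t: bottleneck 7, flow now 11.
Augment s→f→t: bottleneck 5, flow now 16.
Augment s→b→e→t: bottleneck 1, flow now 17.
Augment s→b→e→f→t: bottleneck 4, flow now 21.
No augmenting path remains; maximum flow = 21.
In the residual graph, reachable from s: {s, b, e, f}.
Min-cut edges: s→t (4), e→t (8), f→t (9); capacity 4 + 8 + 9 = 21.
This cut is saturated, so no flow can exceed 21.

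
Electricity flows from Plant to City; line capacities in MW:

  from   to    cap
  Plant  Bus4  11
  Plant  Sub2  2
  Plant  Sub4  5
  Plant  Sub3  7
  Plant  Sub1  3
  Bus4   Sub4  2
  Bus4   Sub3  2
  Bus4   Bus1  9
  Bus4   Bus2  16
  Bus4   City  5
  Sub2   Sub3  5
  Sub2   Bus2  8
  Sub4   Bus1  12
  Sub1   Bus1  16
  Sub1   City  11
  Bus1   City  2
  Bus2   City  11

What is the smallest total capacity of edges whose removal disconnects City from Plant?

18

Augment Plant→Bus4→City: bottleneck 5, flow now 5.
Augment Plant→Sub1→City: bottleneck 3, flow now 8.
Augment Plant→Bus4→Bus1→City: bottleneck 2, flow now 10.
Augment Plant→Bus4→Bus2→City: bottleneck 4, flow now 14.
Augment Plant→Sub2→Bus2→City: bottleneck 2, flow now 16.
Augment Plant→Sub4→Bus1→Bus4→Bus2→City: bottleneck 2, flow now 18. (uses reverse residual edge)
No augmenting path remains; maximum flow = 18.
By max-flow min-cut, the minimum cut capacity equals the max flow.
In the residual graph, reachable from Plant: {Plant, Sub4, Sub3, Bus1}.
Min-cut edges: Plant→Bus4 (11), Plant→Sub2 (2), Plant→Sub1 (3), Bus1→City (2); capacity 11 + 2 + 3 + 2 = 18.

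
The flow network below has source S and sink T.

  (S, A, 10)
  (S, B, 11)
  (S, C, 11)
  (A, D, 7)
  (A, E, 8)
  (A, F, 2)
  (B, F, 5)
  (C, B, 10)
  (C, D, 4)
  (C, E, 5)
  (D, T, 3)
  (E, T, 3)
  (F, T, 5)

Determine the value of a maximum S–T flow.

Augment S→A→D→T: bottleneck 3, flow now 3.
Augment S→A→E→T: bottleneck 3, flow now 6.
Augment S→A→F→T: bottleneck 2, flow now 8.
Augment S→B→F→T: bottleneck 3, flow now 11.
No augmenting path remains; maximum flow = 11.
In the residual graph, reachable from S: {S, A, B, C, D, E, F}.
Min-cut edges: D→T (3), E→T (3), F→T (5); capacity 3 + 3 + 5 = 11.
This cut is saturated, so no flow can exceed 11.

11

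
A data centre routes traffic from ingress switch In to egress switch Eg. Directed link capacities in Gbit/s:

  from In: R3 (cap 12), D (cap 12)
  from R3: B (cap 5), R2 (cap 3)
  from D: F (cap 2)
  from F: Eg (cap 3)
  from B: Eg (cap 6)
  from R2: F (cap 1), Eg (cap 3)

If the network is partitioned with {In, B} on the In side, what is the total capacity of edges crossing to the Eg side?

Edges leaving {In, B}: In→R3 (12), In→D (12), B→Eg (6).
Cut capacity = 12 + 12 + 6 = 30.

30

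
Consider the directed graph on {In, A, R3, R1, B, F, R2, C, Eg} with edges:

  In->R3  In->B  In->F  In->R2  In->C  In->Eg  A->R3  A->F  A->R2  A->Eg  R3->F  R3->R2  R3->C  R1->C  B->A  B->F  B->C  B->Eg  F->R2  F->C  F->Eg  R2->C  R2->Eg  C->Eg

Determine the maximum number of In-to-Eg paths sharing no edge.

5

Assign every edge capacity 1; by Menger, the answer equals the max flow.
Path In→Eg (+1); total 1.
Path In→B→Eg (+1); total 2.
Path In→F→Eg (+1); total 3.
Path In→R2→Eg (+1); total 4.
Path In→C→Eg (+1); total 5.
No residual In→Eg path; max flow = 5.
Certifying cut of size 5: {C→Eg, F→Eg, In→B, In→Eg, R2→Eg}.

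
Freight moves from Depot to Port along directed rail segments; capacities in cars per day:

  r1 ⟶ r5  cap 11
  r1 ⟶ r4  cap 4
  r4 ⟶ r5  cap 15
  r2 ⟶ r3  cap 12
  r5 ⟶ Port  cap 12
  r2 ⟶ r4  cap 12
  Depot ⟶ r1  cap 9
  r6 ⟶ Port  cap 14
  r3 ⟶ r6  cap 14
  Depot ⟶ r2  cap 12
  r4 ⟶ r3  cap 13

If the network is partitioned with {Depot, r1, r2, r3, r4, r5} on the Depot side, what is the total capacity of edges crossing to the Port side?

Edges leaving {Depot, r1, r2, r3, r4, r5}: r3→r6 (14), r5→Port (12).
Cut capacity = 14 + 12 = 26.

26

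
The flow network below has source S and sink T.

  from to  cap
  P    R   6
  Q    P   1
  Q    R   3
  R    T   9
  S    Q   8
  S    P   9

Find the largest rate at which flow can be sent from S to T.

9

Augment S→P→R→T: bottleneck 6, flow now 6.
Augment S→Q→R→T: bottleneck 3, flow now 9.
No augmenting path remains; maximum flow = 9.
In the residual graph, reachable from S: {S, P, Q}.
Min-cut edges: P→R (6), Q→R (3); capacity 6 + 3 = 9.
This cut is saturated, so no flow can exceed 9.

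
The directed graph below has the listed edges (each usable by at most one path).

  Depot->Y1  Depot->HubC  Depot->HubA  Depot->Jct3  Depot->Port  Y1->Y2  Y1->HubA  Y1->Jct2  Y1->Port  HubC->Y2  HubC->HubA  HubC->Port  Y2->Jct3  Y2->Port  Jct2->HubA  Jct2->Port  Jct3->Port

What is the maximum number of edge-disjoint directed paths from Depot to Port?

4

Assign every edge capacity 1; by Menger, the answer equals the max flow.
Path Depot→Port (+1); total 1.
Path Depot→Y1→Port (+1); total 2.
Path Depot→HubC→Port (+1); total 3.
Path Depot→Jct3→Port (+1); total 4.
No residual Depot→Port path; max flow = 4.
Certifying cut of size 4: {Depot→HubC, Depot→Jct3, Depot→Port, Depot→Y1}.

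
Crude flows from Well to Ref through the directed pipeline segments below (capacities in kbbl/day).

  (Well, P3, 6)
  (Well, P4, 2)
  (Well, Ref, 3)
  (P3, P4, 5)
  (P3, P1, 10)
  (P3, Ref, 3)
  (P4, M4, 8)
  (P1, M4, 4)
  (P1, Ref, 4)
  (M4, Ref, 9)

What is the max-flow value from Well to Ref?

11

Augment Well→Ref: bottleneck 3, flow now 3.
Augment Well→P3→Ref: bottleneck 3, flow now 6.
Augment Well→P3→P1→Ref: bottleneck 3, flow now 9.
Augment Well→P4→M4→Ref: bottleneck 2, flow now 11.
No augmenting path remains; maximum flow = 11.
In the residual graph, reachable from Well: {Well}.
Min-cut edges: Well→P3 (6), Well→P4 (2), Well→Ref (3); capacity 6 + 2 + 3 = 11.
This cut is saturated, so no flow can exceed 11.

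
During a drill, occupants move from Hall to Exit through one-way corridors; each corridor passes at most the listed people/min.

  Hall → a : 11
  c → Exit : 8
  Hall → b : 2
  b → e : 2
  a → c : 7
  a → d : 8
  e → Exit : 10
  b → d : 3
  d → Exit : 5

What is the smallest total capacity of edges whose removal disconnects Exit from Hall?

Augment Hall→a→c→Exit: bottleneck 7, flow now 7.
Augment Hall→a→d→Exit: bottleneck 4, flow now 11.
Augment Hall→b→d→Exit: bottleneck 1, flow now 12.
Augment Hall→b→e→Exit: bottleneck 1, flow now 13.
No augmenting path remains; maximum flow = 13.
By max-flow min-cut, the minimum cut capacity equals the max flow.
In the residual graph, reachable from Hall: {Hall}.
Min-cut edges: Hall→a (11), Hall→b (2); capacity 11 + 2 = 13.

13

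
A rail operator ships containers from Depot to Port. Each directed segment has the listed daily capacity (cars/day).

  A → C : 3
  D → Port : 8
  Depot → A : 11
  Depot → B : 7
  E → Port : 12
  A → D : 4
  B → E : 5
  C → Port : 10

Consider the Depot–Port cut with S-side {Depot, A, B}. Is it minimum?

Given cut capacity: 3 + 4 + 5 = 12.
Augment Depot→A→C→Port: bottleneck 3, flow now 3.
Augment Depot→A→D→Port: bottleneck 4, flow now 7.
Augment Depot→B→E→Port: bottleneck 5, flow now 12.
No augmenting path remains; maximum flow = 12.
Cut capacity 12 equals the max flow, so it is a minimum cut.

Yes — it is a minimum cut (capacity 12).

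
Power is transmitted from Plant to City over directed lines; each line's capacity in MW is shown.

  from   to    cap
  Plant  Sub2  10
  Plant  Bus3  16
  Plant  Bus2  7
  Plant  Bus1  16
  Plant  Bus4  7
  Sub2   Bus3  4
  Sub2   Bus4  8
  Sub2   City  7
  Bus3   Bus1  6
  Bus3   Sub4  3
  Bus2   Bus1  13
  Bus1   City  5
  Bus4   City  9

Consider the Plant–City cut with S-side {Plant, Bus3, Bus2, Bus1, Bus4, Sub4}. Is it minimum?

No — its capacity is 24, but the minimum cut has capacity 21.

Given cut capacity: 10 + 5 + 9 = 24.
Augment Plant→Sub2→City: bottleneck 7, flow now 7.
Augment Plant→Bus1→City: bottleneck 5, flow now 12.
Augment Plant→Bus4→City: bottleneck 7, flow now 19.
Augment Plant→Sub2→Bus4→City: bottleneck 2, flow now 21.
No augmenting path remains; maximum flow = 21.
In the residual graph, reachable from Plant: {Plant, Sub2, Bus3, Bus2, Bus1, Bus4, Sub4}.
Min-cut edges: Sub2→City (7), Bus1→City (5), Bus4→City (9); capacity 7 + 5 + 9 = 21.
Cut capacity 24 exceeds the max flow 21, so it is not minimum.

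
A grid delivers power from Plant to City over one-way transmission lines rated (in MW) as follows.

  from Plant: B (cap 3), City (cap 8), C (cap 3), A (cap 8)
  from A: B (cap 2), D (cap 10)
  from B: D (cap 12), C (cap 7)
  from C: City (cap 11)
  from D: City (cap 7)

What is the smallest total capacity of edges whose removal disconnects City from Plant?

22

Augment Plant→City: bottleneck 8, flow now 8.
Augment Plant→C→City: bottleneck 3, flow now 11.
Augment Plant→A→D→City: bottleneck 7, flow now 18.
Augment Plant→B→C→City: bottleneck 3, flow now 21.
Augment Plant→A→B→C→City: bottleneck 1, flow now 22.
No augmenting path remains; maximum flow = 22.
By max-flow min-cut, the minimum cut capacity equals the max flow.
In the residual graph, reachable from Plant: {Plant}.
Min-cut edges: Plant→A (8), Plant→B (3), Plant→C (3), Plant→City (8); capacity 8 + 3 + 3 + 8 = 22.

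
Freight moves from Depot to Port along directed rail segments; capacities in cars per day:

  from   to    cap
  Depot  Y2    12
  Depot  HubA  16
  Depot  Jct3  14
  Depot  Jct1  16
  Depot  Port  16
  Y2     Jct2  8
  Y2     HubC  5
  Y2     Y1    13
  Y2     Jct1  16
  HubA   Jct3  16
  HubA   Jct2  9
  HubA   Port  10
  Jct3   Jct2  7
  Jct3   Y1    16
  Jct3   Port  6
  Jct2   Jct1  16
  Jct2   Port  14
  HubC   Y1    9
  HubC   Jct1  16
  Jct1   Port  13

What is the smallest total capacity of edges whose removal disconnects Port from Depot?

Augment Depot→Port: bottleneck 16, flow now 16.
Augment Depot→HubA→Port: bottleneck 10, flow now 26.
Augment Depot→Jct3→Port: bottleneck 6, flow now 32.
Augment Depot→Jct1→Port: bottleneck 13, flow now 45.
Augment Depot→Y2→Jct2→Port: bottleneck 8, flow now 53.
Augment Depot→HubA→Jct2→Port: bottleneck 6, flow now 59.
No augmenting path remains; maximum flow = 59.
By max-flow min-cut, the minimum cut capacity equals the max flow.
In the residual graph, reachable from Depot: {Depot, Y2, HubA, Jct3, Jct2, HubC, Y1, Jct1}.
Min-cut edges: Depot→Port (16), HubA→Port (10), Jct3→Port (6), Jct2→Port (14), Jct1→Port (13); capacity 16 + 10 + 6 + 14 + 13 = 59.

59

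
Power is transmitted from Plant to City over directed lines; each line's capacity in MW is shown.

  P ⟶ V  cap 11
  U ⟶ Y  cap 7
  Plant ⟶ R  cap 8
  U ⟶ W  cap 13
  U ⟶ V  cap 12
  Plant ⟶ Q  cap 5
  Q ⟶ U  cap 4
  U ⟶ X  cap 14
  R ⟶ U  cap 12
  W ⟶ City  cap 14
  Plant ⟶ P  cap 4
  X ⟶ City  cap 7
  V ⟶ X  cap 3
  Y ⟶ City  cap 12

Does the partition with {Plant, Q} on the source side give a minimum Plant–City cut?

Given cut capacity: 4 + 8 + 4 = 16.
Augment Plant→P→V→X→City: bottleneck 3, flow now 3.
Augment Plant→Q→U→W→City: bottleneck 4, flow now 7.
Augment Plant→R→U→W→City: bottleneck 8, flow now 15.
No augmenting path remains; maximum flow = 15.
In the residual graph, reachable from Plant: {Plant, P, Q, V}.
Min-cut edges: Plant→R (8), Q→U (4), V→X (3); capacity 8 + 4 + 3 = 15.
Cut capacity 16 exceeds the max flow 15, so it is not minimum.

No — its capacity is 16, but the minimum cut has capacity 15.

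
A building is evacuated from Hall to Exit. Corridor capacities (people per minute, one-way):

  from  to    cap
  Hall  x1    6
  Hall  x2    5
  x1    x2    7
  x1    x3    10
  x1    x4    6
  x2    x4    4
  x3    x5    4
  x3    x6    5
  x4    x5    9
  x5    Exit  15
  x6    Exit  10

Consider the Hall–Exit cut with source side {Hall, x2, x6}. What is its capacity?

20

Edges leaving {Hall, x2, x6}: Hall→x1 (6), x2→x4 (4), x6→Exit (10).
Cut capacity = 6 + 4 + 10 = 20.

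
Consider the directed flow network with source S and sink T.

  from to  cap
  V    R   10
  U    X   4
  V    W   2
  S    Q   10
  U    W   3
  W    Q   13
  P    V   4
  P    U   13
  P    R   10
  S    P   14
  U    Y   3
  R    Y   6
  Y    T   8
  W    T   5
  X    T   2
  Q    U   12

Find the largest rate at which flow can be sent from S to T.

Augment S→P→R→Y→T: bottleneck 6, flow now 6.
Augment S→P→U→W→T: bottleneck 3, flow now 9.
Augment S→P→U→X→T: bottleneck 2, flow now 11.
Augment S→P→U→Y→T: bottleneck 2, flow now 13.
Augment S→P→V→W→T: bottleneck 1, flow now 14.
Augment S→Q→U→P→V→W→T: bottleneck 1, flow now 15. (uses reverse residual edge)
No augmenting path remains; maximum flow = 15.
In the residual graph, reachable from S: {S, P, Q, R, U, V, X, Y}.
Min-cut edges: U→W (3), V→W (2), X→T (2), Y→T (8); capacity 3 + 2 + 2 + 8 = 15.
This cut is saturated, so no flow can exceed 15.

15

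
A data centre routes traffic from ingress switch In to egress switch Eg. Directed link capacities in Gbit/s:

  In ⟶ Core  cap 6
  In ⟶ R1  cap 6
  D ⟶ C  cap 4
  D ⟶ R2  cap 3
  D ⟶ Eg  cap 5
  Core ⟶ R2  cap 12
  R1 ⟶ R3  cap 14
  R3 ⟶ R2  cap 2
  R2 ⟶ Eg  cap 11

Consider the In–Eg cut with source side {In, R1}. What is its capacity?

20

Edges leaving {In, R1}: In→Core (6), R1→R3 (14).
Cut capacity = 6 + 14 = 20.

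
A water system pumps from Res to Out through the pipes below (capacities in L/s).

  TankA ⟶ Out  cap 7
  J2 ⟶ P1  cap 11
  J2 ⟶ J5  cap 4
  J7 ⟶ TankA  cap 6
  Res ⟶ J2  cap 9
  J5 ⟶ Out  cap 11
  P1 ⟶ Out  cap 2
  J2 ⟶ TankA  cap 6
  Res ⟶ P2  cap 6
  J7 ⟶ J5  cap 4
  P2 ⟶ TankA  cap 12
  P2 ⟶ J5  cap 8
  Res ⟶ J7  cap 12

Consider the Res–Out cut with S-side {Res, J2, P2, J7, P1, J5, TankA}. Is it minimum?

Yes — it is a minimum cut (capacity 20).

Given cut capacity: 2 + 11 + 7 = 20.
Augment Res→J2→P1→Out: bottleneck 2, flow now 2.
Augment Res→J2→J5→Out: bottleneck 4, flow now 6.
Augment Res→J2→TankA→Out: bottleneck 3, flow now 9.
Augment Res→P2→J5→Out: bottleneck 6, flow now 15.
Augment Res→J7→J5→Out: bottleneck 1, flow now 16.
Augment Res→J7→TankA→Out: bottleneck 4, flow now 20.
No augmenting path remains; maximum flow = 20.
Cut capacity 20 equals the max flow, so it is a minimum cut.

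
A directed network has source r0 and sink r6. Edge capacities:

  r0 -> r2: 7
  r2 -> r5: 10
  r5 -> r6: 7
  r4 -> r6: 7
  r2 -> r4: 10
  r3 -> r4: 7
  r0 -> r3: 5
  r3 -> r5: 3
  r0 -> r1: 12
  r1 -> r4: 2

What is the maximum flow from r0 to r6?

Augment r0→r1→r4→r6: bottleneck 2, flow now 2.
Augment r0→r2→r4→r6: bottleneck 5, flow now 7.
Augment r0→r2→r5→r6: bottleneck 2, flow now 9.
Augment r0→r3→r5→r6: bottleneck 3, flow now 12.
Augment r0→r3→r4→r2→r5→r6: bottleneck 2, flow now 14. (uses reverse residual edge)
No augmenting path remains; maximum flow = 14.
In the residual graph, reachable from r0: {r0, r1}.
Min-cut edges: r0→r2 (7), r0→r3 (5), r1→r4 (2); capacity 7 + 5 + 2 = 14.
This cut is saturated, so no flow can exceed 14.

14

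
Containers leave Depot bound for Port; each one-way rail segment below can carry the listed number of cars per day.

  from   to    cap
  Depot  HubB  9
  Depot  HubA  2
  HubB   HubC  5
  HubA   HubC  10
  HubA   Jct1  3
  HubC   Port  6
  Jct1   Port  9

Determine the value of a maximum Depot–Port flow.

7

Augment Depot→HubB→HubC→Port: bottleneck 5, flow now 5.
Augment Depot→HubA→HubC→Port: bottleneck 1, flow now 6.
Augment Depot→HubA→Jct1→Port: bottleneck 1, flow now 7.
No augmenting path remains; maximum flow = 7.
In the residual graph, reachable from Depot: {Depot, HubB}.
Min-cut edges: Depot→HubA (2), HubB→HubC (5); capacity 2 + 5 = 7.
This cut is saturated, so no flow can exceed 7.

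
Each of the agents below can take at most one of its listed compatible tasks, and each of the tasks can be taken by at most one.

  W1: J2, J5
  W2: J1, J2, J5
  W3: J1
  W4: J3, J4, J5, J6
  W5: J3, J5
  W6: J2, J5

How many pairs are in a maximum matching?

Unit-capacity flow: source→left, listed edges, right→sink; max matching = max flow.
Augmenting path W1→J2 (+1); matched 1.
Augmenting path W2→J1 (+1); matched 2.
Augmenting path W4→J3 (+1); matched 3.
Augmenting path W5→J5 (+1); matched 4.
Augmenting path W6→J5→W5→J3→W4→J4 (+1); matched 5.
No augmenting path remains; maximum matching = 5.
König certificate: {W4, W5, J1, J2, J5} is a vertex cover of size 5 (every listed pair touches it), so no matching can be larger.

5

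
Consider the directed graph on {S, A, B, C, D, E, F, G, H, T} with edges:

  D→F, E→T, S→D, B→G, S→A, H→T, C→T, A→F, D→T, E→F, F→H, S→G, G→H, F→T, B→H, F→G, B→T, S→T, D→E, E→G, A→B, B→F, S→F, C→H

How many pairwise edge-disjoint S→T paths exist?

5

Assign every edge capacity 1; by Menger, the answer equals the max flow.
Path S→T (+1); total 1.
Path S→D→T (+1); total 2.
Path S→F→T (+1); total 3.
Path S→A→B→T (+1); total 4.
Path S→G→H→T (+1); total 5.
No residual S→T path; max flow = 5.
Certifying cut of size 5: {S→A, S→D, S→F, S→G, S→T}.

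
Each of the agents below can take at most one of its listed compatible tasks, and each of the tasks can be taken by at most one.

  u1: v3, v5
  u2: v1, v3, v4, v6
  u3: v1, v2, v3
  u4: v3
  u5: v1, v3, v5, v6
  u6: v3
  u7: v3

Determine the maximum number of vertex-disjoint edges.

5

Unit-capacity flow: source→left, listed edges, right→sink; max matching = max flow.
Augmenting path u1→v3 (+1); matched 1.
Augmenting path u2→v1 (+1); matched 2.
Augmenting path u3→v2 (+1); matched 3.
Augmenting path u5→v5 (+1); matched 4.
Augmenting path u4→v3→u1→v5→u5→v6 (+1); matched 5.
No augmenting path remains; maximum matching = 5.
König certificate: {u1, u2, u3, u5, v3} is a vertex cover of size 5 (every listed pair touches it), so no matching can be larger.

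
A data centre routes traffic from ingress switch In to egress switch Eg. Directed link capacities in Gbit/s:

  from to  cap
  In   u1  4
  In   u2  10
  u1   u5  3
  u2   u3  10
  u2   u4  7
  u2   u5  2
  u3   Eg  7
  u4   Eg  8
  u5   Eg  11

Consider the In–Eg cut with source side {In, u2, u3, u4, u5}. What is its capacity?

Edges leaving {In, u2, u3, u4, u5}: In→u1 (4), u3→Eg (7), u4→Eg (8), u5→Eg (11).
Cut capacity = 4 + 7 + 8 + 11 = 30.

30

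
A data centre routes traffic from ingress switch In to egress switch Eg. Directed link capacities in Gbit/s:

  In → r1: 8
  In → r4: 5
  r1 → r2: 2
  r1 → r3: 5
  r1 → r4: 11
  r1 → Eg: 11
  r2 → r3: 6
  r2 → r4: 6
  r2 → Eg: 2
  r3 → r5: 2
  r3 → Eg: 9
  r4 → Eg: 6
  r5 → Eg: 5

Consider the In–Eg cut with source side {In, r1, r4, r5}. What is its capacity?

29

Edges leaving {In, r1, r4, r5}: r1→r2 (2), r1→r3 (5), r1→Eg (11), r4→Eg (6), r5→Eg (5).
Cut capacity = 2 + 5 + 11 + 6 + 5 = 29.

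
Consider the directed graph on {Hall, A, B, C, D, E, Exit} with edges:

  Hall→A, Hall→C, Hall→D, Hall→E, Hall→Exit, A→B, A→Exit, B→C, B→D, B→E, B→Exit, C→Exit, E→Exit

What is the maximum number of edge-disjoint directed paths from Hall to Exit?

4

Assign every edge capacity 1; by Menger, the answer equals the max flow.
Path Hall→Exit (+1); total 1.
Path Hall→A→Exit (+1); total 2.
Path Hall→C→Exit (+1); total 3.
Path Hall→E→Exit (+1); total 4.
No residual Hall→Exit path; max flow = 4.
Certifying cut of size 4: {Hall→A, Hall→C, Hall→E, Hall→Exit}.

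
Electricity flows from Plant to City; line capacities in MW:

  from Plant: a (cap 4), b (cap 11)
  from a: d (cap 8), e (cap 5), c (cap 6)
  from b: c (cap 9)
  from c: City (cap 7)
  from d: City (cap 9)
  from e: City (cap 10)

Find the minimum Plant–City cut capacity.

Augment Plant→a→c→City: bottleneck 4, flow now 4.
Augment Plant→b→c→City: bottleneck 3, flow now 7.
Augment Plant→b→c→a→d→City: bottleneck 4, flow now 11. (uses reverse residual edge)
No augmenting path remains; maximum flow = 11.
By max-flow min-cut, the minimum cut capacity equals the max flow.
In the residual graph, reachable from Plant: {Plant, b, c}.
Min-cut edges: Plant→a (4), c→City (7); capacity 4 + 7 = 11.

11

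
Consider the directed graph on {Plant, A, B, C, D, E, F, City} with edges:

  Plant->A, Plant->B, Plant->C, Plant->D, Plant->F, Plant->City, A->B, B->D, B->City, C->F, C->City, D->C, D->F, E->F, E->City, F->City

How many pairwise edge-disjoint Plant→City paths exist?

Assign every edge capacity 1; by Menger, the answer equals the max flow.
Path Plant→City (+1); total 1.
Path Plant→B→City (+1); total 2.
Path Plant→C→City (+1); total 3.
Path Plant→F→City (+1); total 4.
No residual Plant→City path; max flow = 4.
Certifying cut of size 4: {B→City, C→City, F→City, Plant→City}.

4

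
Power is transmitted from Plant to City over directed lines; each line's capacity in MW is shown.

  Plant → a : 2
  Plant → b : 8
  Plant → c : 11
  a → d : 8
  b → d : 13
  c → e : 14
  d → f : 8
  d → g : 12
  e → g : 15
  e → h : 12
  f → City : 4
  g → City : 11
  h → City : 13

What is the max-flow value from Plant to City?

Augment Plant→a→d→f→City: bottleneck 2, flow now 2.
Augment Plant→b→d→f→City: bottleneck 2, flow now 4.
Augment Plant→b→d→g→City: bottleneck 6, flow now 10.
Augment Plant→c→e→g→City: bottleneck 5, flow now 15.
Augment Plant→c→e→h→City: bottleneck 6, flow now 21.
No augmenting path remains; maximum flow = 21.
In the residual graph, reachable from Plant: {Plant}.
Min-cut edges: Plant→a (2), Plant→b (8), Plant→c (11); capacity 2 + 8 + 11 = 21.
This cut is saturated, so no flow can exceed 21.

21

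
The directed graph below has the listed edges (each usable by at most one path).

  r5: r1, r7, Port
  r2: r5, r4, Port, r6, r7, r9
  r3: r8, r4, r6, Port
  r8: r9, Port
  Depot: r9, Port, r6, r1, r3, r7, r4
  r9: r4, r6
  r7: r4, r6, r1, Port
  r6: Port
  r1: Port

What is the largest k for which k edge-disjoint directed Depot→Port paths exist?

Assign every edge capacity 1; by Menger, the answer equals the max flow.
Path Depot→Port (+1); total 1.
Path Depot→r1→Port (+1); total 2.
Path Depot→r3→Port (+1); total 3.
Path Depot→r6→Port (+1); total 4.
Path Depot→r7→Port (+1); total 5.
No residual Depot→Port path; max flow = 5.
Certifying cut of size 5: {Depot→Port, Depot→r1, Depot→r3, Depot→r7, r6→Port}.

5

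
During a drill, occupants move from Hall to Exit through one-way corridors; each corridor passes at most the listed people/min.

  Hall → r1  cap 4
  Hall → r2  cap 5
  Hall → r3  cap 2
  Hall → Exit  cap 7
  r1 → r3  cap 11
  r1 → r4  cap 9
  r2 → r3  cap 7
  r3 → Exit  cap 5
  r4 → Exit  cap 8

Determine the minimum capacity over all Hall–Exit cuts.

16

Augment Hall→Exit: bottleneck 7, flow now 7.
Augment Hall→r3→Exit: bottleneck 2, flow now 9.
Augment Hall→r1→r3→Exit: bottleneck 3, flow now 12.
Augment Hall→r1→r4→Exit: bottleneck 1, flow now 13.
Augment Hall→r2→r3→r1→r4→Exit: bottleneck 3, flow now 16. (uses reverse residual edge)
No augmenting path remains; maximum flow = 16.
By max-flow min-cut, the minimum cut capacity equals the max flow.
In the residual graph, reachable from Hall: {Hall, r2, r3}.
Min-cut edges: Hall→r1 (4), Hall→Exit (7), r3→Exit (5); capacity 4 + 7 + 5 = 16.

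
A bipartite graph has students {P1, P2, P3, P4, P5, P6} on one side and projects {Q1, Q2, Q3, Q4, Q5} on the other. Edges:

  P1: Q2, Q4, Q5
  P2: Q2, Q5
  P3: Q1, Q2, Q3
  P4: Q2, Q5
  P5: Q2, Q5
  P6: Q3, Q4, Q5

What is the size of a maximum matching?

Unit-capacity flow: source→left, listed edges, right→sink; max matching = max flow.
Augmenting path P1→Q2 (+1); matched 1.
Augmenting path P2→Q5 (+1); matched 2.
Augmenting path P3→Q1 (+1); matched 3.
Augmenting path P6→Q3 (+1); matched 4.
Augmenting path P4→Q2→P1→Q4 (+1); matched 5.
No augmenting path remains; maximum matching = 5.
König certificate: {P1, P3, P6, Q2, Q5} is a vertex cover of size 5 (every listed pair touches it), so no matching can be larger.

5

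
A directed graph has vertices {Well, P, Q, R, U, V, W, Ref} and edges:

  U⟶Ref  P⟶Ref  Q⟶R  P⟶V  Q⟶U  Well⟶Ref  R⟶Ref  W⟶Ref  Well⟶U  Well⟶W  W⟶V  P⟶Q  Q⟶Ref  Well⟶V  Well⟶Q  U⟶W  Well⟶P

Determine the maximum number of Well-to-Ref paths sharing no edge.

Assign every edge capacity 1; by Menger, the answer equals the max flow.
Path Well→Ref (+1); total 1.
Path Well→P→Ref (+1); total 2.
Path Well→Q→Ref (+1); total 3.
Path Well→U→Ref (+1); total 4.
Path Well→W→Ref (+1); total 5.
No residual Well→Ref path; max flow = 5.
Certifying cut of size 5: {Well→P, Well→Q, Well→Ref, Well→U, Well→W}.

5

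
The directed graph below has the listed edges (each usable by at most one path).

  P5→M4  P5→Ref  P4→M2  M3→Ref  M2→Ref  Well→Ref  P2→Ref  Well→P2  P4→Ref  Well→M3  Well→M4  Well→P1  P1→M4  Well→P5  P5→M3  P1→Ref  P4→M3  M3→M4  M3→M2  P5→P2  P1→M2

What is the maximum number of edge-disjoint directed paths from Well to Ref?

Assign every edge capacity 1; by Menger, the answer equals the max flow.
Path Well→Ref (+1); total 1.
Path Well→P2→Ref (+1); total 2.
Path Well→M3→Ref (+1); total 3.
Path Well→P5→Ref (+1); total 4.
Path Well→P1→Ref (+1); total 5.
No residual Well→Ref path; max flow = 5.
Certifying cut of size 5: {Well→M3, Well→P1, Well→P2, Well→P5, Well→Ref}.

5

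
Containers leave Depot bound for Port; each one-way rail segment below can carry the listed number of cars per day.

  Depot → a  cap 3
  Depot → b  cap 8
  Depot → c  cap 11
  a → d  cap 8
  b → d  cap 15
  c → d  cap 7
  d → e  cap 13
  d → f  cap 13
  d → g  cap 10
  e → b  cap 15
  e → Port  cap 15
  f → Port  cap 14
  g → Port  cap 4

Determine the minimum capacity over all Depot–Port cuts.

Augment Depot→a→d→e→Port: bottleneck 3, flow now 3.
Augment Depot→b→d→e→Port: bottleneck 8, flow now 11.
Augment Depot→c→d→e→Port: bottleneck 2, flow now 13.
Augment Depot→c→d→f→Port: bottleneck 5, flow now 18.
No augmenting path remains; maximum flow = 18.
By max-flow min-cut, the minimum cut capacity equals the max flow.
In the residual graph, reachable from Depot: {Depot, c}.
Min-cut edges: Depot→a (3), Depot→b (8), c→d (7); capacity 3 + 8 + 7 = 18.

18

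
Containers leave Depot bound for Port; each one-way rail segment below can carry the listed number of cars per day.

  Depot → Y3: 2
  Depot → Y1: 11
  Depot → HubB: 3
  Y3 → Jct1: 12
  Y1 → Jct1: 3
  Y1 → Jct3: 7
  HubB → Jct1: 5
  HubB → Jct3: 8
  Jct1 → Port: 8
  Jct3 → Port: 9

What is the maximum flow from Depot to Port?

Augment Depot→Y3→Jct1→Port: bottleneck 2, flow now 2.
Augment Depot→Y1→Jct1→Port: bottleneck 3, flow now 5.
Augment Depot→Y1→Jct3→Port: bottleneck 7, flow now 12.
Augment Depot→HubB→Jct1→Port: bottleneck 3, flow now 15.
No augmenting path remains; maximum flow = 15.
In the residual graph, reachable from Depot: {Depot, Y1}.
Min-cut edges: Depot→Y3 (2), Depot→HubB (3), Y1→Jct1 (3), Y1→Jct3 (7); capacity 2 + 3 + 3 + 7 = 15.
This cut is saturated, so no flow can exceed 15.

15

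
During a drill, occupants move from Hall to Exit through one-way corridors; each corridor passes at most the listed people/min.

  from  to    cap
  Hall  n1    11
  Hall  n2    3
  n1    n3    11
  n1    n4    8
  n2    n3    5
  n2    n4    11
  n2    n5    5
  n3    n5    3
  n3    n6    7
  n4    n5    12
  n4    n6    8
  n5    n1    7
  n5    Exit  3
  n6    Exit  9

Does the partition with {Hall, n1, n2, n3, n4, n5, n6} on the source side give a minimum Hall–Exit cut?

Yes — it is a minimum cut (capacity 12).

Given cut capacity: 3 + 9 = 12.
Augment Hall→n2→n5→Exit: bottleneck 3, flow now 3.
Augment Hall→n1→n3→n6→Exit: bottleneck 7, flow now 10.
Augment Hall→n1→n4→n6→Exit: bottleneck 2, flow now 12.
No augmenting path remains; maximum flow = 12.
Cut capacity 12 equals the max flow, so it is a minimum cut.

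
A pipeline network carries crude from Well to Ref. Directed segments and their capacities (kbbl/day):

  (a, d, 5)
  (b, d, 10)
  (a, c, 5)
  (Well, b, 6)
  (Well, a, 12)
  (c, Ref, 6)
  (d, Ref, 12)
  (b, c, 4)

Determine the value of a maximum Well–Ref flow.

16

Augment Well→a→c→Ref: bottleneck 5, flow now 5.
Augment Well→a→d→Ref: bottleneck 5, flow now 10.
Augment Well→b→c→Ref: bottleneck 1, flow now 11.
Augment Well→b→d→Ref: bottleneck 5, flow now 16.
No augmenting path remains; maximum flow = 16.
In the residual graph, reachable from Well: {Well, a}.
Min-cut edges: Well→b (6), a→c (5), a→d (5); capacity 6 + 5 + 5 = 16.
This cut is saturated, so no flow can exceed 16.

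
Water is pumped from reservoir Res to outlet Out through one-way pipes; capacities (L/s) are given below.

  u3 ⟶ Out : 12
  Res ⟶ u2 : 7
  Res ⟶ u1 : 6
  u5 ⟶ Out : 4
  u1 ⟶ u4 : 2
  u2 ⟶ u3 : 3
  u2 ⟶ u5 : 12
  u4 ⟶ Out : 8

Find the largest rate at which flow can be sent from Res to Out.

9

Augment Res→u1→u4→Out: bottleneck 2, flow now 2.
Augment Res→u2→u3→Out: bottleneck 3, flow now 5.
Augment Res→u2→u5→Out: bottleneck 4, flow now 9.
No augmenting path remains; maximum flow = 9.
In the residual graph, reachable from Res: {Res, u1}.
Min-cut edges: Res→u2 (7), u1→u4 (2); capacity 7 + 2 = 9.
This cut is saturated, so no flow can exceed 9.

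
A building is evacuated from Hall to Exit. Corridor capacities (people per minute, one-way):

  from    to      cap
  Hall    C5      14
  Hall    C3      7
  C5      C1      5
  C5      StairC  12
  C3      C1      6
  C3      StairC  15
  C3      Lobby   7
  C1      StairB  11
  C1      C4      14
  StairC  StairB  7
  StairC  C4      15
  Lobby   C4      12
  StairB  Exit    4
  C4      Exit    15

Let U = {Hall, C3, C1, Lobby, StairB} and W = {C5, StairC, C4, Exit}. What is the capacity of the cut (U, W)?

Edges leaving {Hall, C3, C1, Lobby, StairB}: Hall→C5 (14), C3→StairC (15), C1→C4 (14), Lobby→C4 (12), StairB→Exit (4).
Cut capacity = 14 + 15 + 14 + 12 + 4 = 59.

59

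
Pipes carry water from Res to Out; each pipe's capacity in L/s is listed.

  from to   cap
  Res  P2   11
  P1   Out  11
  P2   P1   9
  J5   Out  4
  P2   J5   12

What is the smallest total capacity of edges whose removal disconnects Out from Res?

Augment Res→P2→J5→Out: bottleneck 4, flow now 4.
Augment Res→P2→P1→Out: bottleneck 7, flow now 11.
No augmenting path remains; maximum flow = 11.
By max-flow min-cut, the minimum cut capacity equals the max flow.
In the residual graph, reachable from Res: {Res}.
Min-cut edges: Res→P2 (11); capacity 11 = 11.

11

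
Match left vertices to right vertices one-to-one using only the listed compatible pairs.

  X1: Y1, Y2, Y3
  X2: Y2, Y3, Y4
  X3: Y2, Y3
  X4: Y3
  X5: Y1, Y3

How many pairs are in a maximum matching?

Unit-capacity flow: source→left, listed edges, right→sink; max matching = max flow.
Augmenting path X1→Y1 (+1); matched 1.
Augmenting path X2→Y2 (+1); matched 2.
Augmenting path X3→Y3 (+1); matched 3.
Augmenting path X4→Y3→X3→Y2→X2→Y4 (+1); matched 4.
No augmenting path remains; maximum matching = 4.
König certificate: {X2, Y1, Y2, Y3} is a vertex cover of size 4 (every listed pair touches it), so no matching can be larger.

4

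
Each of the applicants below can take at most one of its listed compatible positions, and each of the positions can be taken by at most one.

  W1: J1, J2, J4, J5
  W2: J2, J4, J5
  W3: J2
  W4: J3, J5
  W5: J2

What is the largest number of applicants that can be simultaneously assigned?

Unit-capacity flow: source→left, listed edges, right→sink; max matching = max flow.
Augmenting path W1→J1 (+1); matched 1.
Augmenting path W2→J2 (+1); matched 2.
Augmenting path W4→J3 (+1); matched 3.
Augmenting path W3→J2→W2→J4 (+1); matched 4.
No augmenting path remains; maximum matching = 4.
König certificate: {W1, W2, W4, J2} is a vertex cover of size 4 (every listed pair touches it), so no matching can be larger.

4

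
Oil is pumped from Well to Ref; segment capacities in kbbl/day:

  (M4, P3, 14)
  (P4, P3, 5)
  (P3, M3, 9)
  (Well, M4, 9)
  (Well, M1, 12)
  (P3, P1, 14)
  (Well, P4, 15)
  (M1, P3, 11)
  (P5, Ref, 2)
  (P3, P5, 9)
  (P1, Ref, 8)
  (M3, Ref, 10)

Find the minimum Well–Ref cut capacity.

Augment Well→P4→P3→P5→Ref: bottleneck 2, flow now 2.
Augment Well→P4→P3→M3→Ref: bottleneck 3, flow now 5.
Augment Well→M1→P3→M3→Ref: bottleneck 6, flow now 11.
Augment Well→M1→P3→P1→Ref: bottleneck 5, flow now 16.
Augment Well→M4→P3→P1→Ref: bottleneck 3, flow now 19.
No augmenting path remains; maximum flow = 19.
By max-flow min-cut, the minimum cut capacity equals the max flow.
In the residual graph, reachable from Well: {Well, P4, M1, M4, P3, P5, P1}.
Min-cut edges: P3→M3 (9), P5→Ref (2), P1→Ref (8); capacity 9 + 2 + 8 = 19.

19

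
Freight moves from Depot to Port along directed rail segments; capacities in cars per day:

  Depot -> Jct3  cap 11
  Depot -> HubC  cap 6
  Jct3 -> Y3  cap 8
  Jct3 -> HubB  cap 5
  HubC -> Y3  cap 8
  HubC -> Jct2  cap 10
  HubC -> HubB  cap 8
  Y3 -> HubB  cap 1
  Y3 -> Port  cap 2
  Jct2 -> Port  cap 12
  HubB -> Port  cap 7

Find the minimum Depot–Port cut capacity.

14

Augment Depot→Jct3→Y3→Port: bottleneck 2, flow now 2.
Augment Depot→Jct3→HubB→Port: bottleneck 5, flow now 7.
Augment Depot→HubC→Jct2→Port: bottleneck 6, flow now 13.
Augment Depot→Jct3→Y3→HubB→Port: bottleneck 1, flow now 14.
No augmenting path remains; maximum flow = 14.
By max-flow min-cut, the minimum cut capacity equals the max flow.
In the residual graph, reachable from Depot: {Depot, Jct3, Y3}.
Min-cut edges: Depot→HubC (6), Jct3→HubB (5), Y3→HubB (1), Y3→Port (2); capacity 6 + 5 + 1 + 2 = 14.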